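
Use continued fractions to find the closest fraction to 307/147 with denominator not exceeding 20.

23/11

Expand x = 307/147 as a continued fraction with the Euclidean algorithm:
  307 = 2*147 + 13, so a_0 = 2.
  147 = 11*13 + 4, so a_1 = 11.
  13 = 3*4 + 1, so a_2 = 3.
  4 = 4*1 + 0, so a_3 = 4.
so x = [2; 11, 3, 4].
Convergents (p_i = a_i*p_{i-1} + p_{i-2}, q_i = a_i*q_{i-1} + q_{i-2} with p_{-2}=0, p_{-1}=1, q_{-2}=1, q_{-1}=0), until the denominator exceeds 20:
  i=0: a_0=2, p_0 = 2*1 + 0 = 2, q_0 = 2*0 + 1 = 1.
  i=1: a_1=11, p_1 = 11*2 + 1 = 23, q_1 = 11*1 + 0 = 11.
  i=2: a_2=3, p_2 = 3*23 + 2 = 71, q_2 = 3*11 + 1 = 34.
q_2 = 34 > 20, so the last convergent with denominator <= 20 is p_1/q_1 = 23/11.
The closest fraction with denominator <= 20 is either p_1/q_1 or the intermediate fraction (k*p_1 + p_0)/(k*q_1 + q_0) with the largest k >= 1 whose denominator stays <= 20; these approach x as k grows, and every other convergent or intermediate fraction in range is farther away.
Largest k: floor((20 - q_0)/q_1) = floor((20 - 1)/11) = 1.
That gives (1*23 + 2)/(1*11 + 1) = 25/12.
Compare the errors: |x - 23/11| = |307*11 - 23*147|/(147*11) = 4/1617, and |x - 25/12| = |307*12 - 25*147|/(147*12) = 9/1764.
Cross-multiplying, 4*1764 = 7056 < 14553 = 9*1617, so 4/1617 is smaller: the convergent 23/11 is closer to x than 25/12.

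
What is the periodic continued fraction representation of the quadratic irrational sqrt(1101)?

Write x_i = (sqrt(1101) + m_i)/d_i with (m_0, d_0) = (0, 1). a_0 = floor(sqrt(1101)) = 33, since 33^2 = 1089 <= 1101 < 1156 = 34^2.
Iterate m_{i+1} = d_i*a_i - m_i, d_{i+1} = (1101 - m_{i+1}^2)/d_i, a_{i+1} = floor((a_0 + m_{i+1})/d_{i+1}):
  m_1 = 1*33 - 0 = 33, d_1 = (1101 - 33^2)/1 = 12/1 = 12, a_1 = floor((33 + 33)/12) = 5.
  m_2 = 12*5 - 33 = 27, d_2 = (1101 - 27^2)/12 = 372/12 = 31, a_2 = floor((33 + 27)/31) = 1.
  m_3 = 31*1 - 27 = 4, d_3 = (1101 - 4^2)/31 = 1085/31 = 35, a_3 = floor((33 + 4)/35) = 1.
  m_4 = 35*1 - 4 = 31, d_4 = (1101 - 31^2)/35 = 140/35 = 4, a_4 = floor((33 + 31)/4) = 16.
  m_5 = 4*16 - 31 = 33, d_5 = (1101 - 33^2)/4 = 12/4 = 3, a_5 = floor((33 + 33)/3) = 22.
  m_6 = 3*22 - 33 = 33, d_6 = (1101 - 33^2)/3 = 12/3 = 4, a_6 = floor((33 + 33)/4) = 16.
  m_7 = 4*16 - 33 = 31, d_7 = (1101 - 31^2)/4 = 140/4 = 35, a_7 = floor((33 + 31)/35) = 1.
  m_8 = 35*1 - 31 = 4, d_8 = (1101 - 4^2)/35 = 1085/35 = 31, a_8 = floor((33 + 4)/31) = 1.
  m_9 = 31*1 - 4 = 27, d_9 = (1101 - 27^2)/31 = 372/31 = 12, a_9 = floor((33 + 27)/12) = 5.
  m_10 = 12*5 - 27 = 33, d_10 = (1101 - 33^2)/12 = 12/12 = 1, a_10 = floor((33 + 33)/1) = 66.
  m_11 = 1*66 - 33 = 33, d_11 = (1101 - 33^2)/1 = 12/1 = 12: (m_11, d_11) = (m_1, d_1) = (33, 12), so from here the quotients repeat a_1, ..., a_10; the period length is 10.
Hence the expansion of sqrt(1101) is a_0 = 33 followed by the repeating block 5, 1, 1, 16, 22, 16, 1, 1, 5, 66 (period 10).

[33; (5, 1, 1, 16, 22, 16, 1, 1, 5, 66)]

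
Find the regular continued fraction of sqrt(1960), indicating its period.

[44; (3, 1, 2, 9, 2, 9, 2, 1, 3, 88)]

Write x_i = (sqrt(1960) + m_i)/d_i with (m_0, d_0) = (0, 1). a_0 = floor(sqrt(1960)) = 44, since 44^2 = 1936 <= 1960 < 2025 = 45^2.
Iterate m_{i+1} = d_i*a_i - m_i, d_{i+1} = (1960 - m_{i+1}^2)/d_i, a_{i+1} = floor((a_0 + m_{i+1})/d_{i+1}):
  m_1 = 1*44 - 0 = 44, d_1 = (1960 - 44^2)/1 = 24/1 = 24, a_1 = floor((44 + 44)/24) = 3.
  m_2 = 24*3 - 44 = 28, d_2 = (1960 - 28^2)/24 = 1176/24 = 49, a_2 = floor((44 + 28)/49) = 1.
  m_3 = 49*1 - 28 = 21, d_3 = (1960 - 21^2)/49 = 1519/49 = 31, a_3 = floor((44 + 21)/31) = 2.
  m_4 = 31*2 - 21 = 41, d_4 = (1960 - 41^2)/31 = 279/31 = 9, a_4 = floor((44 + 41)/9) = 9.
  m_5 = 9*9 - 41 = 40, d_5 = (1960 - 40^2)/9 = 360/9 = 40, a_5 = floor((44 + 40)/40) = 2.
  m_6 = 40*2 - 40 = 40, d_6 = (1960 - 40^2)/40 = 360/40 = 9, a_6 = floor((44 + 40)/9) = 9.
  m_7 = 9*9 - 40 = 41, d_7 = (1960 - 41^2)/9 = 279/9 = 31, a_7 = floor((44 + 41)/31) = 2.
  m_8 = 31*2 - 41 = 21, d_8 = (1960 - 21^2)/31 = 1519/31 = 49, a_8 = floor((44 + 21)/49) = 1.
  m_9 = 49*1 - 21 = 28, d_9 = (1960 - 28^2)/49 = 1176/49 = 24, a_9 = floor((44 + 28)/24) = 3.
  m_10 = 24*3 - 28 = 44, d_10 = (1960 - 44^2)/24 = 24/24 = 1, a_10 = floor((44 + 44)/1) = 88.
  m_11 = 1*88 - 44 = 44, d_11 = (1960 - 44^2)/1 = 24/1 = 24: (m_11, d_11) = (m_1, d_1) = (44, 24), so from here the quotients repeat a_1, ..., a_10; the period length is 10.
Hence the expansion of sqrt(1960) is a_0 = 44 followed by the repeating block 3, 1, 2, 9, 2, 9, 2, 1, 3, 88 (period 10).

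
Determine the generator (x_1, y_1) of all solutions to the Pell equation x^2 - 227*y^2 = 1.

First expand sqrt(227) as a continued fraction. With x_i = (sqrt(227) + m_i)/d_i and (m_0, d_0) = (0, 1): a_0 = floor(sqrt(227)) = 15, since 15^2 = 225 <= 227 < 256 = 16^2.
Iterate m_{i+1} = d_i*a_i - m_i, d_{i+1} = (227 - m_{i+1}^2)/d_i, a_{i+1} = floor((a_0 + m_{i+1})/d_{i+1}):
  m_1 = 1*15 - 0 = 15, d_1 = (227 - 15^2)/1 = 2/1 = 2, a_1 = floor((15 + 15)/2) = 15.
  m_2 = 2*15 - 15 = 15, d_2 = (227 - 15^2)/2 = 2/2 = 1, a_2 = floor((15 + 15)/1) = 30.
  m_3 = 1*30 - 15 = 15, d_3 = (227 - 15^2)/1 = 2/1 = 2: (m_3, d_3) = (m_1, d_1) = (15, 2), so from here the quotients repeat a_1, a_2; the period length is 2.
So sqrt(227) = [15; (15, 30)] with period length k = 2.
k is even, so the fundamental solution of x^2 - 227y^2 = 1 is (p_{k-1}, q_{k-1}) = (p_1, q_1); compute convergents through index 1.
Convergents (p_i = a_i*p_{i-1} + p_{i-2}, q_i = a_i*q_{i-1} + q_{i-2} with p_{-2}=0, p_{-1}=1, q_{-2}=1, q_{-1}=0):
  i=0: a_0=15, p_0 = 15*1 + 0 = 15, q_0 = 15*0 + 1 = 1.
  i=1: a_1=15, p_1 = 15*15 + 1 = 226, q_1 = 15*1 + 0 = 15.
Check: 226^2 - 227*15^2 = 51076 - 51075 = 1, so (x, y) = (226, 15) solves the equation, and by the theorem it is the least positive solution.

(x, y) = (226, 15)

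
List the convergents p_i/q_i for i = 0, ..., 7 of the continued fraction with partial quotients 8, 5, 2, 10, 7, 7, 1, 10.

8/1, 41/5, 90/11, 941/115, 6677/816, 47680/5827, 54357/6643, 591250/72257

Using the convergent recurrence p_i = a_i*p_{i-1} + p_{i-2}, q_i = a_i*q_{i-1} + q_{i-2} with p_{-2}=0, p_{-1}=1, q_{-2}=1, q_{-1}=0:
  i=0: a_0=8, p_0 = 8*1 + 0 = 8, q_0 = 8*0 + 1 = 1.
  i=1: a_1=5, p_1 = 5*8 + 1 = 41, q_1 = 5*1 + 0 = 5.
  i=2: a_2=2, p_2 = 2*41 + 8 = 90, q_2 = 2*5 + 1 = 11.
  i=3: a_3=10, p_3 = 10*90 + 41 = 941, q_3 = 10*11 + 5 = 115.
  i=4: a_4=7, p_4 = 7*941 + 90 = 6677, q_4 = 7*115 + 11 = 816.
  i=5: a_5=7, p_5 = 7*6677 + 941 = 47680, q_5 = 7*816 + 115 = 5827.
  i=6: a_6=1, p_6 = 1*47680 + 6677 = 54357, q_6 = 1*5827 + 816 = 6643.
  i=7: a_7=10, p_7 = 10*54357 + 47680 = 591250, q_7 = 10*6643 + 5827 = 72257.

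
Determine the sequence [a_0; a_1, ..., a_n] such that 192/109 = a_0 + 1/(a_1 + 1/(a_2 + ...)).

Run the Euclidean algorithm on 192 and 109; the successive quotients are the partial quotients a_0, a_1, ... (each step inverts the fractional part left over by the previous one):
  192 = 1*109 + 83, so a_0 = 1.
  109 = 1*83 + 26, so a_1 = 1.
  83 = 3*26 + 5, so a_2 = 3.
  26 = 5*5 + 1, so a_3 = 5.
  5 = 5*1 + 0, so a_4 = 5.
The remainder reaches 0 after 5 divisions, so the expansion has 5 partial quotients, read off in order.

[1; 1, 3, 5, 5]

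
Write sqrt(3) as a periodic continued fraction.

[1; (1, 2)]

Write x_i = (sqrt(3) + m_i)/d_i with (m_0, d_0) = (0, 1). a_0 = floor(sqrt(3)) = 1, since 1^2 = 1 <= 3 < 4 = 2^2.
Iterate m_{i+1} = d_i*a_i - m_i, d_{i+1} = (3 - m_{i+1}^2)/d_i, a_{i+1} = floor((a_0 + m_{i+1})/d_{i+1}):
  m_1 = 1*1 - 0 = 1, d_1 = (3 - 1^2)/1 = 2/1 = 2, a_1 = floor((1 + 1)/2) = 1.
  m_2 = 2*1 - 1 = 1, d_2 = (3 - 1^2)/2 = 2/2 = 1, a_2 = floor((1 + 1)/1) = 2.
  m_3 = 1*2 - 1 = 1, d_3 = (3 - 1^2)/1 = 2/1 = 2: (m_3, d_3) = (m_1, d_1) = (1, 2), so from here the quotients repeat a_1, a_2; the period length is 2.
Hence the expansion of sqrt(3) is a_0 = 1 followed by the repeating block 1, 2 (period 2).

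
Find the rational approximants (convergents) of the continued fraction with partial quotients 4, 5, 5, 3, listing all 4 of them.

4/1, 21/5, 109/26, 348/83

Using the convergent recurrence p_i = a_i*p_{i-1} + p_{i-2}, q_i = a_i*q_{i-1} + q_{i-2} with p_{-2}=0, p_{-1}=1, q_{-2}=1, q_{-1}=0:
  i=0: a_0=4, p_0 = 4*1 + 0 = 4, q_0 = 4*0 + 1 = 1.
  i=1: a_1=5, p_1 = 5*4 + 1 = 21, q_1 = 5*1 + 0 = 5.
  i=2: a_2=5, p_2 = 5*21 + 4 = 109, q_2 = 5*5 + 1 = 26.
  i=3: a_3=3, p_3 = 3*109 + 21 = 348, q_3 = 3*26 + 5 = 83.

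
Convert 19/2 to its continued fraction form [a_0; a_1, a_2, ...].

Run the Euclidean algorithm on 19 and 2; the successive quotients are the partial quotients a_0, a_1, ... (each step inverts the fractional part left over by the previous one):
  19 = 9*2 + 1, so a_0 = 9.
  2 = 2*1 + 0, so a_1 = 2.
The remainder reaches 0 after 2 divisions, so the expansion has 2 partial quotients, read off in order.

[9; 2]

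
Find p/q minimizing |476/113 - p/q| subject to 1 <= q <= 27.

Expand x = 476/113 as a continued fraction with the Euclidean algorithm:
  476 = 4*113 + 24, so a_0 = 4.
  113 = 4*24 + 17, so a_1 = 4.
  24 = 1*17 + 7, so a_2 = 1.
  17 = 2*7 + 3, so a_3 = 2.
  7 = 2*3 + 1, so a_4 = 2.
  3 = 3*1 + 0, so a_5 = 3.
so x = [4; 4, 1, 2, 2, 3].
Convergents (p_i = a_i*p_{i-1} + p_{i-2}, q_i = a_i*q_{i-1} + q_{i-2} with p_{-2}=0, p_{-1}=1, q_{-2}=1, q_{-1}=0), until the denominator exceeds 27:
  i=0: a_0=4, p_0 = 4*1 + 0 = 4, q_0 = 4*0 + 1 = 1.
  i=1: a_1=4, p_1 = 4*4 + 1 = 17, q_1 = 4*1 + 0 = 4.
  i=2: a_2=1, p_2 = 1*17 + 4 = 21, q_2 = 1*4 + 1 = 5.
  i=3: a_3=2, p_3 = 2*21 + 17 = 59, q_3 = 2*5 + 4 = 14.
  i=4: a_4=2, p_4 = 2*59 + 21 = 139, q_4 = 2*14 + 5 = 33.
q_4 = 33 > 27, so the last convergent with denominator <= 27 is p_3/q_3 = 59/14.
The closest fraction with denominator <= 27 is either p_3/q_3 or the intermediate fraction (k*p_3 + p_2)/(k*q_3 + q_2) with the largest k >= 1 whose denominator stays <= 27; these approach x as k grows, and every other convergent or intermediate fraction in range is farther away.
Largest k: floor((27 - q_2)/q_3) = floor((27 - 5)/14) = 1.
That gives (1*59 + 21)/(1*14 + 5) = 80/19.
Compare the errors: |x - 59/14| = |476*14 - 59*113|/(113*14) = 3/1582, and |x - 80/19| = |476*19 - 80*113|/(113*19) = 4/2147.
Cross-multiplying, 4*1582 = 6328 < 6441 = 3*2147, so 4/2147 is smaller: the intermediate fraction 80/19 is closer to x than 59/14.

80/19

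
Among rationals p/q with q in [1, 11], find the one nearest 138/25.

Expand x = 138/25 as a continued fraction with the Euclidean algorithm:
  138 = 5*25 + 13, so a_0 = 5.
  25 = 1*13 + 12, so a_1 = 1.
  13 = 1*12 + 1, so a_2 = 1.
  12 = 12*1 + 0, so a_3 = 12.
so x = [5; 1, 1, 12].
Convergents (p_i = a_i*p_{i-1} + p_{i-2}, q_i = a_i*q_{i-1} + q_{i-2} with p_{-2}=0, p_{-1}=1, q_{-2}=1, q_{-1}=0), until the denominator exceeds 11:
  i=0: a_0=5, p_0 = 5*1 + 0 = 5, q_0 = 5*0 + 1 = 1.
  i=1: a_1=1, p_1 = 1*5 + 1 = 6, q_1 = 1*1 + 0 = 1.
  i=2: a_2=1, p_2 = 1*6 + 5 = 11, q_2 = 1*1 + 1 = 2.
  i=3: a_3=12, p_3 = 12*11 + 6 = 138, q_3 = 12*2 + 1 = 25.
q_3 = 25 > 11, so the last convergent with denominator <= 11 is p_2/q_2 = 11/2.
The closest fraction with denominator <= 11 is either p_2/q_2 or the intermediate fraction (k*p_2 + p_1)/(k*q_2 + q_1) with the largest k >= 1 whose denominator stays <= 11; these approach x as k grows, and every other convergent or intermediate fraction in range is farther away.
Largest k: floor((11 - q_1)/q_2) = floor((11 - 1)/2) = 5.
That gives (5*11 + 6)/(5*2 + 1) = 61/11.
Compare the errors: |x - 11/2| = |138*2 - 11*25|/(25*2) = 1/50, and |x - 61/11| = |138*11 - 61*25|/(25*11) = 7/275.
Cross-multiplying, 1*275 = 275 < 350 = 7*50, so 1/50 is smaller: the convergent 11/2 is closer to x than 61/11.

11/2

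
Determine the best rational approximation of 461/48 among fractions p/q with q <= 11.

48/5

Expand x = 461/48 as a continued fraction with the Euclidean algorithm:
  461 = 9*48 + 29, so a_0 = 9.
  48 = 1*29 + 19, so a_1 = 1.
  29 = 1*19 + 10, so a_2 = 1.
  19 = 1*10 + 9, so a_3 = 1.
  10 = 1*9 + 1, so a_4 = 1.
  9 = 9*1 + 0, so a_5 = 9.
so x = [9; 1, 1, 1, 1, 9].
Convergents (p_i = a_i*p_{i-1} + p_{i-2}, q_i = a_i*q_{i-1} + q_{i-2} with p_{-2}=0, p_{-1}=1, q_{-2}=1, q_{-1}=0), until the denominator exceeds 11:
  i=0: a_0=9, p_0 = 9*1 + 0 = 9, q_0 = 9*0 + 1 = 1.
  i=1: a_1=1, p_1 = 1*9 + 1 = 10, q_1 = 1*1 + 0 = 1.
  i=2: a_2=1, p_2 = 1*10 + 9 = 19, q_2 = 1*1 + 1 = 2.
  i=3: a_3=1, p_3 = 1*19 + 10 = 29, q_3 = 1*2 + 1 = 3.
  i=4: a_4=1, p_4 = 1*29 + 19 = 48, q_4 = 1*3 + 2 = 5.
  i=5: a_5=9, p_5 = 9*48 + 29 = 461, q_5 = 9*5 + 3 = 48.
q_5 = 48 > 11, so the last convergent with denominator <= 11 is p_4/q_4 = 48/5.
The closest fraction with denominator <= 11 is either p_4/q_4 or the intermediate fraction (k*p_4 + p_3)/(k*q_4 + q_3) with the largest k >= 1 whose denominator stays <= 11; these approach x as k grows, and every other convergent or intermediate fraction in range is farther away.
Largest k: floor((11 - q_3)/q_4) = floor((11 - 3)/5) = 1.
That gives (1*48 + 29)/(1*5 + 3) = 77/8.
Compare the errors: |x - 48/5| = |461*5 - 48*48|/(48*5) = 1/240, and |x - 77/8| = |461*8 - 77*48|/(48*8) = 8/384.
Cross-multiplying, 1*384 = 384 < 1920 = 8*240, so 1/240 is smaller: the convergent 48/5 is closer to x than 77/8.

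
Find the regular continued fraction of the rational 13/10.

Run the Euclidean algorithm on 13 and 10; the successive quotients are the partial quotients a_0, a_1, ... (each step inverts the fractional part left over by the previous one):
  13 = 1*10 + 3, so a_0 = 1.
  10 = 3*3 + 1, so a_1 = 3.
  3 = 3*1 + 0, so a_2 = 3.
The remainder reaches 0 after 3 divisions, so the expansion has 3 partial quotients, read off in order.

[1; 3, 3]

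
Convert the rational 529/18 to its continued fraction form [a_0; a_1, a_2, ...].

[29; 2, 1, 1, 3]

Run the Euclidean algorithm on 529 and 18; the successive quotients are the partial quotients a_0, a_1, ... (each step inverts the fractional part left over by the previous one):
  529 = 29*18 + 7, so a_0 = 29.
  18 = 2*7 + 4, so a_1 = 2.
  7 = 1*4 + 3, so a_2 = 1.
  4 = 1*3 + 1, so a_3 = 1.
  3 = 3*1 + 0, so a_4 = 3.
The remainder reaches 0 after 5 divisions, so the expansion has 5 partial quotients, read off in order.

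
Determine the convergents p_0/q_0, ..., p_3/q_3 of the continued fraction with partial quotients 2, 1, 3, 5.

Using the convergent recurrence p_i = a_i*p_{i-1} + p_{i-2}, q_i = a_i*q_{i-1} + q_{i-2} with p_{-2}=0, p_{-1}=1, q_{-2}=1, q_{-1}=0:
  i=0: a_0=2, p_0 = 2*1 + 0 = 2, q_0 = 2*0 + 1 = 1.
  i=1: a_1=1, p_1 = 1*2 + 1 = 3, q_1 = 1*1 + 0 = 1.
  i=2: a_2=3, p_2 = 3*3 + 2 = 11, q_2 = 3*1 + 1 = 4.
  i=3: a_3=5, p_3 = 5*11 + 3 = 58, q_3 = 5*4 + 1 = 21.

2/1, 3/1, 11/4, 58/21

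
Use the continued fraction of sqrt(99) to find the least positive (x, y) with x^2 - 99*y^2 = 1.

(x, y) = (10, 1)

First expand sqrt(99) as a continued fraction. With x_i = (sqrt(99) + m_i)/d_i and (m_0, d_0) = (0, 1): a_0 = floor(sqrt(99)) = 9, since 9^2 = 81 <= 99 < 100 = 10^2.
Iterate m_{i+1} = d_i*a_i - m_i, d_{i+1} = (99 - m_{i+1}^2)/d_i, a_{i+1} = floor((a_0 + m_{i+1})/d_{i+1}):
  m_1 = 1*9 - 0 = 9, d_1 = (99 - 9^2)/1 = 18/1 = 18, a_1 = floor((9 + 9)/18) = 1.
  m_2 = 18*1 - 9 = 9, d_2 = (99 - 9^2)/18 = 18/18 = 1, a_2 = floor((9 + 9)/1) = 18.
  m_3 = 1*18 - 9 = 9, d_3 = (99 - 9^2)/1 = 18/1 = 18: (m_3, d_3) = (m_1, d_1) = (9, 18), so from here the quotients repeat a_1, a_2; the period length is 2.
So sqrt(99) = [9; (1, 18)] with period length k = 2.
k is even, so the fundamental solution of x^2 - 99y^2 = 1 is (p_{k-1}, q_{k-1}) = (p_1, q_1); compute convergents through index 1.
Convergents (p_i = a_i*p_{i-1} + p_{i-2}, q_i = a_i*q_{i-1} + q_{i-2} with p_{-2}=0, p_{-1}=1, q_{-2}=1, q_{-1}=0):
  i=0: a_0=9, p_0 = 9*1 + 0 = 9, q_0 = 9*0 + 1 = 1.
  i=1: a_1=1, p_1 = 1*9 + 1 = 10, q_1 = 1*1 + 0 = 1.
Check: 10^2 - 99*1^2 = 100 - 99 = 1, so (x, y) = (10, 1) solves the equation, and by the theorem it is the least positive solution.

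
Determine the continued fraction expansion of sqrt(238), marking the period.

Write x_i = (sqrt(238) + m_i)/d_i with (m_0, d_0) = (0, 1). a_0 = floor(sqrt(238)) = 15, since 15^2 = 225 <= 238 < 256 = 16^2.
Iterate m_{i+1} = d_i*a_i - m_i, d_{i+1} = (238 - m_{i+1}^2)/d_i, a_{i+1} = floor((a_0 + m_{i+1})/d_{i+1}):
  m_1 = 1*15 - 0 = 15, d_1 = (238 - 15^2)/1 = 13/1 = 13, a_1 = floor((15 + 15)/13) = 2.
  m_2 = 13*2 - 15 = 11, d_2 = (238 - 11^2)/13 = 117/13 = 9, a_2 = floor((15 + 11)/9) = 2.
  m_3 = 9*2 - 11 = 7, d_3 = (238 - 7^2)/9 = 189/9 = 21, a_3 = floor((15 + 7)/21) = 1.
  m_4 = 21*1 - 7 = 14, d_4 = (238 - 14^2)/21 = 42/21 = 2, a_4 = floor((15 + 14)/2) = 14.
  m_5 = 2*14 - 14 = 14, d_5 = (238 - 14^2)/2 = 42/2 = 21, a_5 = floor((15 + 14)/21) = 1.
  m_6 = 21*1 - 14 = 7, d_6 = (238 - 7^2)/21 = 189/21 = 9, a_6 = floor((15 + 7)/9) = 2.
  m_7 = 9*2 - 7 = 11, d_7 = (238 - 11^2)/9 = 117/9 = 13, a_7 = floor((15 + 11)/13) = 2.
  m_8 = 13*2 - 11 = 15, d_8 = (238 - 15^2)/13 = 13/13 = 1, a_8 = floor((15 + 15)/1) = 30.
  m_9 = 1*30 - 15 = 15, d_9 = (238 - 15^2)/1 = 13/1 = 13: (m_9, d_9) = (m_1, d_1) = (15, 13), so from here the quotients repeat a_1, ..., a_8; the period length is 8.
Hence the expansion of sqrt(238) is a_0 = 15 followed by the repeating block 2, 2, 1, 14, 1, 2, 2, 30 (period 8).

[15; (2, 2, 1, 14, 1, 2, 2, 30)]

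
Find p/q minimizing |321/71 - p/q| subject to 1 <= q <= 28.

Expand x = 321/71 as a continued fraction with the Euclidean algorithm:
  321 = 4*71 + 37, so a_0 = 4.
  71 = 1*37 + 34, so a_1 = 1.
  37 = 1*34 + 3, so a_2 = 1.
  34 = 11*3 + 1, so a_3 = 11.
  3 = 3*1 + 0, so a_4 = 3.
so x = [4; 1, 1, 11, 3].
Convergents (p_i = a_i*p_{i-1} + p_{i-2}, q_i = a_i*q_{i-1} + q_{i-2} with p_{-2}=0, p_{-1}=1, q_{-2}=1, q_{-1}=0), until the denominator exceeds 28:
  i=0: a_0=4, p_0 = 4*1 + 0 = 4, q_0 = 4*0 + 1 = 1.
  i=1: a_1=1, p_1 = 1*4 + 1 = 5, q_1 = 1*1 + 0 = 1.
  i=2: a_2=1, p_2 = 1*5 + 4 = 9, q_2 = 1*1 + 1 = 2.
  i=3: a_3=11, p_3 = 11*9 + 5 = 104, q_3 = 11*2 + 1 = 23.
  i=4: a_4=3, p_4 = 3*104 + 9 = 321, q_4 = 3*23 + 2 = 71.
q_4 = 71 > 28, so the last convergent with denominator <= 28 is p_3/q_3 = 104/23.
The closest fraction with denominator <= 28 is either p_3/q_3 or the intermediate fraction (k*p_3 + p_2)/(k*q_3 + q_2) with the largest k >= 1 whose denominator stays <= 28; these approach x as k grows, and every other convergent or intermediate fraction in range is farther away.
Largest k: floor((28 - q_2)/q_3) = floor((28 - 2)/23) = 1.
That gives (1*104 + 9)/(1*23 + 2) = 113/25.
Compare the errors: |x - 104/23| = |321*23 - 104*71|/(71*23) = 1/1633, and |x - 113/25| = |321*25 - 113*71|/(71*25) = 2/1775.
Cross-multiplying, 1*1775 = 1775 < 3266 = 2*1633, so 1/1633 is smaller: the convergent 104/23 is closer to x than 113/25.

104/23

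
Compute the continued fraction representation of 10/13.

[0; 1, 3, 3]

Run the Euclidean algorithm on 10 and 13; the successive quotients are the partial quotients a_0, a_1, ... (each step inverts the fractional part left over by the previous one):
  10 = 0*13 + 10, so a_0 = 0.
  13 = 1*10 + 3, so a_1 = 1.
  10 = 3*3 + 1, so a_2 = 3.
  3 = 3*1 + 0, so a_3 = 3.
The remainder reaches 0 after 4 divisions, so the expansion has 4 partial quotients, read off in order.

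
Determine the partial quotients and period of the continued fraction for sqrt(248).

[15; (1, 2, 1, 30)]

Write x_i = (sqrt(248) + m_i)/d_i with (m_0, d_0) = (0, 1). a_0 = floor(sqrt(248)) = 15, since 15^2 = 225 <= 248 < 256 = 16^2.
Iterate m_{i+1} = d_i*a_i - m_i, d_{i+1} = (248 - m_{i+1}^2)/d_i, a_{i+1} = floor((a_0 + m_{i+1})/d_{i+1}):
  m_1 = 1*15 - 0 = 15, d_1 = (248 - 15^2)/1 = 23/1 = 23, a_1 = floor((15 + 15)/23) = 1.
  m_2 = 23*1 - 15 = 8, d_2 = (248 - 8^2)/23 = 184/23 = 8, a_2 = floor((15 + 8)/8) = 2.
  m_3 = 8*2 - 8 = 8, d_3 = (248 - 8^2)/8 = 184/8 = 23, a_3 = floor((15 + 8)/23) = 1.
  m_4 = 23*1 - 8 = 15, d_4 = (248 - 15^2)/23 = 23/23 = 1, a_4 = floor((15 + 15)/1) = 30.
  m_5 = 1*30 - 15 = 15, d_5 = (248 - 15^2)/1 = 23/1 = 23: (m_5, d_5) = (m_1, d_1) = (15, 23), so from here the quotients repeat a_1, ..., a_4; the period length is 4.
Hence the expansion of sqrt(248) is a_0 = 15 followed by the repeating block 1, 2, 1, 30 (period 4).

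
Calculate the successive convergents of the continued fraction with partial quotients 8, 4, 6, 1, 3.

Using the convergent recurrence p_i = a_i*p_{i-1} + p_{i-2}, q_i = a_i*q_{i-1} + q_{i-2} with p_{-2}=0, p_{-1}=1, q_{-2}=1, q_{-1}=0:
  i=0: a_0=8, p_0 = 8*1 + 0 = 8, q_0 = 8*0 + 1 = 1.
  i=1: a_1=4, p_1 = 4*8 + 1 = 33, q_1 = 4*1 + 0 = 4.
  i=2: a_2=6, p_2 = 6*33 + 8 = 206, q_2 = 6*4 + 1 = 25.
  i=3: a_3=1, p_3 = 1*206 + 33 = 239, q_3 = 1*25 + 4 = 29.
  i=4: a_4=3, p_4 = 3*239 + 206 = 923, q_4 = 3*29 + 25 = 112.

8/1, 33/4, 206/25, 239/29, 923/112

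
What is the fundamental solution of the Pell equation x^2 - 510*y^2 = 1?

First expand sqrt(510) as a continued fraction. With x_i = (sqrt(510) + m_i)/d_i and (m_0, d_0) = (0, 1): a_0 = floor(sqrt(510)) = 22, since 22^2 = 484 <= 510 < 529 = 23^2.
Iterate m_{i+1} = d_i*a_i - m_i, d_{i+1} = (510 - m_{i+1}^2)/d_i, a_{i+1} = floor((a_0 + m_{i+1})/d_{i+1}):
  m_1 = 1*22 - 0 = 22, d_1 = (510 - 22^2)/1 = 26/1 = 26, a_1 = floor((22 + 22)/26) = 1.
  m_2 = 26*1 - 22 = 4, d_2 = (510 - 4^2)/26 = 494/26 = 19, a_2 = floor((22 + 4)/19) = 1.
  m_3 = 19*1 - 4 = 15, d_3 = (510 - 15^2)/19 = 285/19 = 15, a_3 = floor((22 + 15)/15) = 2.
  m_4 = 15*2 - 15 = 15, d_4 = (510 - 15^2)/15 = 285/15 = 19, a_4 = floor((22 + 15)/19) = 1.
  m_5 = 19*1 - 15 = 4, d_5 = (510 - 4^2)/19 = 494/19 = 26, a_5 = floor((22 + 4)/26) = 1.
  m_6 = 26*1 - 4 = 22, d_6 = (510 - 22^2)/26 = 26/26 = 1, a_6 = floor((22 + 22)/1) = 44.
  m_7 = 1*44 - 22 = 22, d_7 = (510 - 22^2)/1 = 26/1 = 26: (m_7, d_7) = (m_1, d_1) = (22, 26), so from here the quotients repeat a_1, ..., a_6; the period length is 6.
So sqrt(510) = [22; (1, 1, 2, 1, 1, 44)] with period length k = 6.
k is even, so the fundamental solution of x^2 - 510y^2 = 1 is (p_{k-1}, q_{k-1}) = (p_5, q_5); compute convergents through index 5.
Convergents (p_i = a_i*p_{i-1} + p_{i-2}, q_i = a_i*q_{i-1} + q_{i-2} with p_{-2}=0, p_{-1}=1, q_{-2}=1, q_{-1}=0):
  i=0: a_0=22, p_0 = 22*1 + 0 = 22, q_0 = 22*0 + 1 = 1.
  i=1: a_1=1, p_1 = 1*22 + 1 = 23, q_1 = 1*1 + 0 = 1.
  i=2: a_2=1, p_2 = 1*23 + 22 = 45, q_2 = 1*1 + 1 = 2.
  i=3: a_3=2, p_3 = 2*45 + 23 = 113, q_3 = 2*2 + 1 = 5.
  i=4: a_4=1, p_4 = 1*113 + 45 = 158, q_4 = 1*5 + 2 = 7.
  i=5: a_5=1, p_5 = 1*158 + 113 = 271, q_5 = 1*7 + 5 = 12.
Check: 271^2 - 510*12^2 = 73441 - 73440 = 1, so (x, y) = (271, 12) solves the equation, and by the theorem it is the least positive solution.

(x, y) = (271, 12)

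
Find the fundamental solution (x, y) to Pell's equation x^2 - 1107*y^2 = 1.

(x, y) = (7263026, 218295)

First expand sqrt(1107) as a continued fraction. With x_i = (sqrt(1107) + m_i)/d_i and (m_0, d_0) = (0, 1): a_0 = floor(sqrt(1107)) = 33, since 33^2 = 1089 <= 1107 < 1156 = 34^2.
Iterate m_{i+1} = d_i*a_i - m_i, d_{i+1} = (1107 - m_{i+1}^2)/d_i, a_{i+1} = floor((a_0 + m_{i+1})/d_{i+1}):
  m_1 = 1*33 - 0 = 33, d_1 = (1107 - 33^2)/1 = 18/1 = 18, a_1 = floor((33 + 33)/18) = 3.
  m_2 = 18*3 - 33 = 21, d_2 = (1107 - 21^2)/18 = 666/18 = 37, a_2 = floor((33 + 21)/37) = 1.
  m_3 = 37*1 - 21 = 16, d_3 = (1107 - 16^2)/37 = 851/37 = 23, a_3 = floor((33 + 16)/23) = 2.
  m_4 = 23*2 - 16 = 30, d_4 = (1107 - 30^2)/23 = 207/23 = 9, a_4 = floor((33 + 30)/9) = 7.
  m_5 = 9*7 - 30 = 33, d_5 = (1107 - 33^2)/9 = 18/9 = 2, a_5 = floor((33 + 33)/2) = 33.
  m_6 = 2*33 - 33 = 33, d_6 = (1107 - 33^2)/2 = 18/2 = 9, a_6 = floor((33 + 33)/9) = 7.
  m_7 = 9*7 - 33 = 30, d_7 = (1107 - 30^2)/9 = 207/9 = 23, a_7 = floor((33 + 30)/23) = 2.
  m_8 = 23*2 - 30 = 16, d_8 = (1107 - 16^2)/23 = 851/23 = 37, a_8 = floor((33 + 16)/37) = 1.
  m_9 = 37*1 - 16 = 21, d_9 = (1107 - 21^2)/37 = 666/37 = 18, a_9 = floor((33 + 21)/18) = 3.
  m_10 = 18*3 - 21 = 33, d_10 = (1107 - 33^2)/18 = 18/18 = 1, a_10 = floor((33 + 33)/1) = 66.
  m_11 = 1*66 - 33 = 33, d_11 = (1107 - 33^2)/1 = 18/1 = 18: (m_11, d_11) = (m_1, d_1) = (33, 18), so from here the quotients repeat a_1, ..., a_10; the period length is 10.
So sqrt(1107) = [33; (3, 1, 2, 7, 33, 7, 2, 1, 3, 66)] with period length k = 10.
k is even, so the fundamental solution of x^2 - 1107y^2 = 1 is (p_{k-1}, q_{k-1}) = (p_9, q_9); compute convergents through index 9.
Convergents (p_i = a_i*p_{i-1} + p_{i-2}, q_i = a_i*q_{i-1} + q_{i-2} with p_{-2}=0, p_{-1}=1, q_{-2}=1, q_{-1}=0):
  i=0: a_0=33, p_0 = 33*1 + 0 = 33, q_0 = 33*0 + 1 = 1.
  i=1: a_1=3, p_1 = 3*33 + 1 = 100, q_1 = 3*1 + 0 = 3.
  i=2: a_2=1, p_2 = 1*100 + 33 = 133, q_2 = 1*3 + 1 = 4.
  i=3: a_3=2, p_3 = 2*133 + 100 = 366, q_3 = 2*4 + 3 = 11.
  i=4: a_4=7, p_4 = 7*366 + 133 = 2695, q_4 = 7*11 + 4 = 81.
  i=5: a_5=33, p_5 = 33*2695 + 366 = 89301, q_5 = 33*81 + 11 = 2684.
  i=6: a_6=7, p_6 = 7*89301 + 2695 = 627802, q_6 = 7*2684 + 81 = 18869.
  i=7: a_7=2, p_7 = 2*627802 + 89301 = 1344905, q_7 = 2*18869 + 2684 = 40422.
  i=8: a_8=1, p_8 = 1*1344905 + 627802 = 1972707, q_8 = 1*40422 + 18869 = 59291.
  i=9: a_9=3, p_9 = 3*1972707 + 1344905 = 7263026, q_9 = 3*59291 + 40422 = 218295.
Check: 7263026^2 - 1107*218295^2 = 52751546676676 - 52751546676675 = 1, so (x, y) = (7263026, 218295) solves the equation, and by the theorem it is the least positive solution.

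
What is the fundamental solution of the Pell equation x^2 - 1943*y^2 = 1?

First expand sqrt(1943) as a continued fraction. With x_i = (sqrt(1943) + m_i)/d_i and (m_0, d_0) = (0, 1): a_0 = floor(sqrt(1943)) = 44, since 44^2 = 1936 <= 1943 < 2025 = 45^2.
Iterate m_{i+1} = d_i*a_i - m_i, d_{i+1} = (1943 - m_{i+1}^2)/d_i, a_{i+1} = floor((a_0 + m_{i+1})/d_{i+1}):
  m_1 = 1*44 - 0 = 44, d_1 = (1943 - 44^2)/1 = 7/1 = 7, a_1 = floor((44 + 44)/7) = 12.
  m_2 = 7*12 - 44 = 40, d_2 = (1943 - 40^2)/7 = 343/7 = 49, a_2 = floor((44 + 40)/49) = 1.
  m_3 = 49*1 - 40 = 9, d_3 = (1943 - 9^2)/49 = 1862/49 = 38, a_3 = floor((44 + 9)/38) = 1.
  m_4 = 38*1 - 9 = 29, d_4 = (1943 - 29^2)/38 = 1102/38 = 29, a_4 = floor((44 + 29)/29) = 2.
  m_5 = 29*2 - 29 = 29, d_5 = (1943 - 29^2)/29 = 1102/29 = 38, a_5 = floor((44 + 29)/38) = 1.
  m_6 = 38*1 - 29 = 9, d_6 = (1943 - 9^2)/38 = 1862/38 = 49, a_6 = floor((44 + 9)/49) = 1.
  m_7 = 49*1 - 9 = 40, d_7 = (1943 - 40^2)/49 = 343/49 = 7, a_7 = floor((44 + 40)/7) = 12.
  m_8 = 7*12 - 40 = 44, d_8 = (1943 - 44^2)/7 = 7/7 = 1, a_8 = floor((44 + 44)/1) = 88.
  m_9 = 1*88 - 44 = 44, d_9 = (1943 - 44^2)/1 = 7/1 = 7: (m_9, d_9) = (m_1, d_1) = (44, 7), so from here the quotients repeat a_1, ..., a_8; the period length is 8.
So sqrt(1943) = [44; (12, 1, 1, 2, 1, 1, 12, 88)] with period length k = 8.
k is even, so the fundamental solution of x^2 - 1943y^2 = 1 is (p_{k-1}, q_{k-1}) = (p_7, q_7); compute convergents through index 7.
Convergents (p_i = a_i*p_{i-1} + p_{i-2}, q_i = a_i*q_{i-1} + q_{i-2} with p_{-2}=0, p_{-1}=1, q_{-2}=1, q_{-1}=0):
  i=0: a_0=44, p_0 = 44*1 + 0 = 44, q_0 = 44*0 + 1 = 1.
  i=1: a_1=12, p_1 = 12*44 + 1 = 529, q_1 = 12*1 + 0 = 12.
  i=2: a_2=1, p_2 = 1*529 + 44 = 573, q_2 = 1*12 + 1 = 13.
  i=3: a_3=1, p_3 = 1*573 + 529 = 1102, q_3 = 1*13 + 12 = 25.
  i=4: a_4=2, p_4 = 2*1102 + 573 = 2777, q_4 = 2*25 + 13 = 63.
  i=5: a_5=1, p_5 = 1*2777 + 1102 = 3879, q_5 = 1*63 + 25 = 88.
  i=6: a_6=1, p_6 = 1*3879 + 2777 = 6656, q_6 = 1*88 + 63 = 151.
  i=7: a_7=12, p_7 = 12*6656 + 3879 = 83751, q_7 = 12*151 + 88 = 1900.
Check: 83751^2 - 1943*1900^2 = 7014230001 - 7014230000 = 1, so (x, y) = (83751, 1900) solves the equation, and by the theorem it is the least positive solution.

(x, y) = (83751, 1900)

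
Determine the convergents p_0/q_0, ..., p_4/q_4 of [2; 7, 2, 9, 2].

2/1, 15/7, 32/15, 303/142, 638/299

Using the convergent recurrence p_i = a_i*p_{i-1} + p_{i-2}, q_i = a_i*q_{i-1} + q_{i-2} with p_{-2}=0, p_{-1}=1, q_{-2}=1, q_{-1}=0:
  i=0: a_0=2, p_0 = 2*1 + 0 = 2, q_0 = 2*0 + 1 = 1.
  i=1: a_1=7, p_1 = 7*2 + 1 = 15, q_1 = 7*1 + 0 = 7.
  i=2: a_2=2, p_2 = 2*15 + 2 = 32, q_2 = 2*7 + 1 = 15.
  i=3: a_3=9, p_3 = 9*32 + 15 = 303, q_3 = 9*15 + 7 = 142.
  i=4: a_4=2, p_4 = 2*303 + 32 = 638, q_4 = 2*142 + 15 = 299.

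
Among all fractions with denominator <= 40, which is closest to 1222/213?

109/19

Expand x = 1222/213 as a continued fraction with the Euclidean algorithm:
  1222 = 5*213 + 157, so a_0 = 5.
  213 = 1*157 + 56, so a_1 = 1.
  157 = 2*56 + 45, so a_2 = 2.
  56 = 1*45 + 11, so a_3 = 1.
  45 = 4*11 + 1, so a_4 = 4.
  11 = 11*1 + 0, so a_5 = 11.
so x = [5; 1, 2, 1, 4, 11].
Convergents (p_i = a_i*p_{i-1} + p_{i-2}, q_i = a_i*q_{i-1} + q_{i-2} with p_{-2}=0, p_{-1}=1, q_{-2}=1, q_{-1}=0), until the denominator exceeds 40:
  i=0: a_0=5, p_0 = 5*1 + 0 = 5, q_0 = 5*0 + 1 = 1.
  i=1: a_1=1, p_1 = 1*5 + 1 = 6, q_1 = 1*1 + 0 = 1.
  i=2: a_2=2, p_2 = 2*6 + 5 = 17, q_2 = 2*1 + 1 = 3.
  i=3: a_3=1, p_3 = 1*17 + 6 = 23, q_3 = 1*3 + 1 = 4.
  i=4: a_4=4, p_4 = 4*23 + 17 = 109, q_4 = 4*4 + 3 = 19.
  i=5: a_5=11, p_5 = 11*109 + 23 = 1222, q_5 = 11*19 + 4 = 213.
q_5 = 213 > 40, so the last convergent with denominator <= 40 is p_4/q_4 = 109/19.
The closest fraction with denominator <= 40 is either p_4/q_4 or the intermediate fraction (k*p_4 + p_3)/(k*q_4 + q_3) with the largest k >= 1 whose denominator stays <= 40; these approach x as k grows, and every other convergent or intermediate fraction in range is farther away.
Largest k: floor((40 - q_3)/q_4) = floor((40 - 4)/19) = 1.
That gives (1*109 + 23)/(1*19 + 4) = 132/23.
Compare the errors: |x - 109/19| = |1222*19 - 109*213|/(213*19) = 1/4047, and |x - 132/23| = |1222*23 - 132*213|/(213*23) = 10/4899.
Cross-multiplying, 1*4899 = 4899 < 40470 = 10*4047, so 1/4047 is smaller: the convergent 109/19 is closer to x than 132/23.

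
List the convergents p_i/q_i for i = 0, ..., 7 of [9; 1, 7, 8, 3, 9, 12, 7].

Using the convergent recurrence p_i = a_i*p_{i-1} + p_{i-2}, q_i = a_i*q_{i-1} + q_{i-2} with p_{-2}=0, p_{-1}=1, q_{-2}=1, q_{-1}=0:
  i=0: a_0=9, p_0 = 9*1 + 0 = 9, q_0 = 9*0 + 1 = 1.
  i=1: a_1=1, p_1 = 1*9 + 1 = 10, q_1 = 1*1 + 0 = 1.
  i=2: a_2=7, p_2 = 7*10 + 9 = 79, q_2 = 7*1 + 1 = 8.
  i=3: a_3=8, p_3 = 8*79 + 10 = 642, q_3 = 8*8 + 1 = 65.
  i=4: a_4=3, p_4 = 3*642 + 79 = 2005, q_4 = 3*65 + 8 = 203.
  i=5: a_5=9, p_5 = 9*2005 + 642 = 18687, q_5 = 9*203 + 65 = 1892.
  i=6: a_6=12, p_6 = 12*18687 + 2005 = 226249, q_6 = 12*1892 + 203 = 22907.
  i=7: a_7=7, p_7 = 7*226249 + 18687 = 1602430, q_7 = 7*22907 + 1892 = 162241.

9/1, 10/1, 79/8, 642/65, 2005/203, 18687/1892, 226249/22907, 1602430/162241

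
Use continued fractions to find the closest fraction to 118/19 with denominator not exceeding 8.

Expand x = 118/19 as a continued fraction with the Euclidean algorithm:
  118 = 6*19 + 4, so a_0 = 6.
  19 = 4*4 + 3, so a_1 = 4.
  4 = 1*3 + 1, so a_2 = 1.
  3 = 3*1 + 0, so a_3 = 3.
so x = [6; 4, 1, 3].
Convergents (p_i = a_i*p_{i-1} + p_{i-2}, q_i = a_i*q_{i-1} + q_{i-2} with p_{-2}=0, p_{-1}=1, q_{-2}=1, q_{-1}=0), until the denominator exceeds 8:
  i=0: a_0=6, p_0 = 6*1 + 0 = 6, q_0 = 6*0 + 1 = 1.
  i=1: a_1=4, p_1 = 4*6 + 1 = 25, q_1 = 4*1 + 0 = 4.
  i=2: a_2=1, p_2 = 1*25 + 6 = 31, q_2 = 1*4 + 1 = 5.
  i=3: a_3=3, p_3 = 3*31 + 25 = 118, q_3 = 3*5 + 4 = 19.
q_3 = 19 > 8, so the last convergent with denominator <= 8 is p_2/q_2 = 31/5.
The closest fraction with denominator <= 8 is either p_2/q_2 or the intermediate fraction (k*p_2 + p_1)/(k*q_2 + q_1) with the largest k >= 1 whose denominator stays <= 8; these approach x as k grows, and every other convergent or intermediate fraction in range is farther away.
Largest k: floor((8 - q_1)/q_2) = floor((8 - 4)/5) = 0.
Since k = 0, no intermediate fraction beyond p_2/q_2 has denominator <= 8, so the convergent 31/5 is the closest (its error is |118*5 - 31*19|/(19*5) = 1/95).

31/5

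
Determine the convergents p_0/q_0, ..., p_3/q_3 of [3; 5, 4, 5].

Using the convergent recurrence p_i = a_i*p_{i-1} + p_{i-2}, q_i = a_i*q_{i-1} + q_{i-2} with p_{-2}=0, p_{-1}=1, q_{-2}=1, q_{-1}=0:
  i=0: a_0=3, p_0 = 3*1 + 0 = 3, q_0 = 3*0 + 1 = 1.
  i=1: a_1=5, p_1 = 5*3 + 1 = 16, q_1 = 5*1 + 0 = 5.
  i=2: a_2=4, p_2 = 4*16 + 3 = 67, q_2 = 4*5 + 1 = 21.
  i=3: a_3=5, p_3 = 5*67 + 16 = 351, q_3 = 5*21 + 5 = 110.

3/1, 16/5, 67/21, 351/110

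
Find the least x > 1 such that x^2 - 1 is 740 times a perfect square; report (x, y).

(x, y) = (9249, 340)

First expand sqrt(740) as a continued fraction. With x_i = (sqrt(740) + m_i)/d_i and (m_0, d_0) = (0, 1): a_0 = floor(sqrt(740)) = 27, since 27^2 = 729 <= 740 < 784 = 28^2.
Iterate m_{i+1} = d_i*a_i - m_i, d_{i+1} = (740 - m_{i+1}^2)/d_i, a_{i+1} = floor((a_0 + m_{i+1})/d_{i+1}):
  m_1 = 1*27 - 0 = 27, d_1 = (740 - 27^2)/1 = 11/1 = 11, a_1 = floor((27 + 27)/11) = 4.
  m_2 = 11*4 - 27 = 17, d_2 = (740 - 17^2)/11 = 451/11 = 41, a_2 = floor((27 + 17)/41) = 1.
  m_3 = 41*1 - 17 = 24, d_3 = (740 - 24^2)/41 = 164/41 = 4, a_3 = floor((27 + 24)/4) = 12.
  m_4 = 4*12 - 24 = 24, d_4 = (740 - 24^2)/4 = 164/4 = 41, a_4 = floor((27 + 24)/41) = 1.
  m_5 = 41*1 - 24 = 17, d_5 = (740 - 17^2)/41 = 451/41 = 11, a_5 = floor((27 + 17)/11) = 4.
  m_6 = 11*4 - 17 = 27, d_6 = (740 - 27^2)/11 = 11/11 = 1, a_6 = floor((27 + 27)/1) = 54.
  m_7 = 1*54 - 27 = 27, d_7 = (740 - 27^2)/1 = 11/1 = 11: (m_7, d_7) = (m_1, d_1) = (27, 11), so from here the quotients repeat a_1, ..., a_6; the period length is 6.
So sqrt(740) = [27; (4, 1, 12, 1, 4, 54)] with period length k = 6.
k is even, so the fundamental solution of x^2 - 740y^2 = 1 is (p_{k-1}, q_{k-1}) = (p_5, q_5); compute convergents through index 5.
Convergents (p_i = a_i*p_{i-1} + p_{i-2}, q_i = a_i*q_{i-1} + q_{i-2} with p_{-2}=0, p_{-1}=1, q_{-2}=1, q_{-1}=0):
  i=0: a_0=27, p_0 = 27*1 + 0 = 27, q_0 = 27*0 + 1 = 1.
  i=1: a_1=4, p_1 = 4*27 + 1 = 109, q_1 = 4*1 + 0 = 4.
  i=2: a_2=1, p_2 = 1*109 + 27 = 136, q_2 = 1*4 + 1 = 5.
  i=3: a_3=12, p_3 = 12*136 + 109 = 1741, q_3 = 12*5 + 4 = 64.
  i=4: a_4=1, p_4 = 1*1741 + 136 = 1877, q_4 = 1*64 + 5 = 69.
  i=5: a_5=4, p_5 = 4*1877 + 1741 = 9249, q_5 = 4*69 + 64 = 340.
Check: 9249^2 - 740*340^2 = 85544001 - 85544000 = 1, so (x, y) = (9249, 340) solves the equation, and by the theorem it is the least positive solution.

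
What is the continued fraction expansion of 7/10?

Run the Euclidean algorithm on 7 and 10; the successive quotients are the partial quotients a_0, a_1, ... (each step inverts the fractional part left over by the previous one):
  7 = 0*10 + 7, so a_0 = 0.
  10 = 1*7 + 3, so a_1 = 1.
  7 = 2*3 + 1, so a_2 = 2.
  3 = 3*1 + 0, so a_3 = 3.
The remainder reaches 0 after 4 divisions, so the expansion has 4 partial quotients, read off in order.

[0; 1, 2, 3]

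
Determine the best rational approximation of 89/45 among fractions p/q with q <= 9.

Expand x = 89/45 as a continued fraction with the Euclidean algorithm:
  89 = 1*45 + 44, so a_0 = 1.
  45 = 1*44 + 1, so a_1 = 1.
  44 = 44*1 + 0, so a_2 = 44.
so x = [1; 1, 44].
Convergents (p_i = a_i*p_{i-1} + p_{i-2}, q_i = a_i*q_{i-1} + q_{i-2} with p_{-2}=0, p_{-1}=1, q_{-2}=1, q_{-1}=0), until the denominator exceeds 9:
  i=0: a_0=1, p_0 = 1*1 + 0 = 1, q_0 = 1*0 + 1 = 1.
  i=1: a_1=1, p_1 = 1*1 + 1 = 2, q_1 = 1*1 + 0 = 1.
  i=2: a_2=44, p_2 = 44*2 + 1 = 89, q_2 = 44*1 + 1 = 45.
q_2 = 45 > 9, so the last convergent with denominator <= 9 is p_1/q_1 = 2/1.
The closest fraction with denominator <= 9 is either p_1/q_1 or the intermediate fraction (k*p_1 + p_0)/(k*q_1 + q_0) with the largest k >= 1 whose denominator stays <= 9; these approach x as k grows, and every other convergent or intermediate fraction in range is farther away.
Largest k: floor((9 - q_0)/q_1) = floor((9 - 1)/1) = 8.
That gives (8*2 + 1)/(8*1 + 1) = 17/9.
Compare the errors: |x - 2/1| = |89*1 - 2*45|/(45*1) = 1/45, and |x - 17/9| = |89*9 - 17*45|/(45*9) = 36/405.
Cross-multiplying, 1*405 = 405 < 1620 = 36*45, so 1/45 is smaller: the convergent 2/1 is closer to x than 17/9.

2/1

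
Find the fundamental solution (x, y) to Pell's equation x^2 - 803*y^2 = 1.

(x, y) = (7226, 255)

First expand sqrt(803) as a continued fraction. With x_i = (sqrt(803) + m_i)/d_i and (m_0, d_0) = (0, 1): a_0 = floor(sqrt(803)) = 28, since 28^2 = 784 <= 803 < 841 = 29^2.
Iterate m_{i+1} = d_i*a_i - m_i, d_{i+1} = (803 - m_{i+1}^2)/d_i, a_{i+1} = floor((a_0 + m_{i+1})/d_{i+1}):
  m_1 = 1*28 - 0 = 28, d_1 = (803 - 28^2)/1 = 19/1 = 19, a_1 = floor((28 + 28)/19) = 2.
  m_2 = 19*2 - 28 = 10, d_2 = (803 - 10^2)/19 = 703/19 = 37, a_2 = floor((28 + 10)/37) = 1.
  m_3 = 37*1 - 10 = 27, d_3 = (803 - 27^2)/37 = 74/37 = 2, a_3 = floor((28 + 27)/2) = 27.
  m_4 = 2*27 - 27 = 27, d_4 = (803 - 27^2)/2 = 74/2 = 37, a_4 = floor((28 + 27)/37) = 1.
  m_5 = 37*1 - 27 = 10, d_5 = (803 - 10^2)/37 = 703/37 = 19, a_5 = floor((28 + 10)/19) = 2.
  m_6 = 19*2 - 10 = 28, d_6 = (803 - 28^2)/19 = 19/19 = 1, a_6 = floor((28 + 28)/1) = 56.
  m_7 = 1*56 - 28 = 28, d_7 = (803 - 28^2)/1 = 19/1 = 19: (m_7, d_7) = (m_1, d_1) = (28, 19), so from here the quotients repeat a_1, ..., a_6; the period length is 6.
So sqrt(803) = [28; (2, 1, 27, 1, 2, 56)] with period length k = 6.
k is even, so the fundamental solution of x^2 - 803y^2 = 1 is (p_{k-1}, q_{k-1}) = (p_5, q_5); compute convergents through index 5.
Convergents (p_i = a_i*p_{i-1} + p_{i-2}, q_i = a_i*q_{i-1} + q_{i-2} with p_{-2}=0, p_{-1}=1, q_{-2}=1, q_{-1}=0):
  i=0: a_0=28, p_0 = 28*1 + 0 = 28, q_0 = 28*0 + 1 = 1.
  i=1: a_1=2, p_1 = 2*28 + 1 = 57, q_1 = 2*1 + 0 = 2.
  i=2: a_2=1, p_2 = 1*57 + 28 = 85, q_2 = 1*2 + 1 = 3.
  i=3: a_3=27, p_3 = 27*85 + 57 = 2352, q_3 = 27*3 + 2 = 83.
  i=4: a_4=1, p_4 = 1*2352 + 85 = 2437, q_4 = 1*83 + 3 = 86.
  i=5: a_5=2, p_5 = 2*2437 + 2352 = 7226, q_5 = 2*86 + 83 = 255.
Check: 7226^2 - 803*255^2 = 52215076 - 52215075 = 1, so (x, y) = (7226, 255) solves the equation, and by the theorem it is the least positive solution.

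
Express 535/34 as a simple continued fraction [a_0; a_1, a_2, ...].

Run the Euclidean algorithm on 535 and 34; the successive quotients are the partial quotients a_0, a_1, ... (each step inverts the fractional part left over by the previous one):
  535 = 15*34 + 25, so a_0 = 15.
  34 = 1*25 + 9, so a_1 = 1.
  25 = 2*9 + 7, so a_2 = 2.
  9 = 1*7 + 2, so a_3 = 1.
  7 = 3*2 + 1, so a_4 = 3.
  2 = 2*1 + 0, so a_5 = 2.
The remainder reaches 0 after 6 divisions, so the expansion has 6 partial quotients, read off in order.

[15; 1, 2, 1, 3, 2]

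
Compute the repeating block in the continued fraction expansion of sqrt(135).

[11; (1, 1, 1, 1, 1, 1, 1, 22)]

Write x_i = (sqrt(135) + m_i)/d_i with (m_0, d_0) = (0, 1). a_0 = floor(sqrt(135)) = 11, since 11^2 = 121 <= 135 < 144 = 12^2.
Iterate m_{i+1} = d_i*a_i - m_i, d_{i+1} = (135 - m_{i+1}^2)/d_i, a_{i+1} = floor((a_0 + m_{i+1})/d_{i+1}):
  m_1 = 1*11 - 0 = 11, d_1 = (135 - 11^2)/1 = 14/1 = 14, a_1 = floor((11 + 11)/14) = 1.
  m_2 = 14*1 - 11 = 3, d_2 = (135 - 3^2)/14 = 126/14 = 9, a_2 = floor((11 + 3)/9) = 1.
  m_3 = 9*1 - 3 = 6, d_3 = (135 - 6^2)/9 = 99/9 = 11, a_3 = floor((11 + 6)/11) = 1.
  m_4 = 11*1 - 6 = 5, d_4 = (135 - 5^2)/11 = 110/11 = 10, a_4 = floor((11 + 5)/10) = 1.
  m_5 = 10*1 - 5 = 5, d_5 = (135 - 5^2)/10 = 110/10 = 11, a_5 = floor((11 + 5)/11) = 1.
  m_6 = 11*1 - 5 = 6, d_6 = (135 - 6^2)/11 = 99/11 = 9, a_6 = floor((11 + 6)/9) = 1.
  m_7 = 9*1 - 6 = 3, d_7 = (135 - 3^2)/9 = 126/9 = 14, a_7 = floor((11 + 3)/14) = 1.
  m_8 = 14*1 - 3 = 11, d_8 = (135 - 11^2)/14 = 14/14 = 1, a_8 = floor((11 + 11)/1) = 22.
  m_9 = 1*22 - 11 = 11, d_9 = (135 - 11^2)/1 = 14/1 = 14: (m_9, d_9) = (m_1, d_1) = (11, 14), so from here the quotients repeat a_1, ..., a_8; the period length is 8.
Hence the expansion of sqrt(135) is a_0 = 11 followed by the repeating block 1, 1, 1, 1, 1, 1, 1, 22 (period 8).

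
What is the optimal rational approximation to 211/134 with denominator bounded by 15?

Expand x = 211/134 as a continued fraction with the Euclidean algorithm:
  211 = 1*134 + 77, so a_0 = 1.
  134 = 1*77 + 57, so a_1 = 1.
  77 = 1*57 + 20, so a_2 = 1.
  57 = 2*20 + 17, so a_3 = 2.
  20 = 1*17 + 3, so a_4 = 1.
  17 = 5*3 + 2, so a_5 = 5.
  3 = 1*2 + 1, so a_6 = 1.
  2 = 2*1 + 0, so a_7 = 2.
so x = [1; 1, 1, 2, 1, 5, 1, 2].
Convergents (p_i = a_i*p_{i-1} + p_{i-2}, q_i = a_i*q_{i-1} + q_{i-2} with p_{-2}=0, p_{-1}=1, q_{-2}=1, q_{-1}=0), until the denominator exceeds 15:
  i=0: a_0=1, p_0 = 1*1 + 0 = 1, q_0 = 1*0 + 1 = 1.
  i=1: a_1=1, p_1 = 1*1 + 1 = 2, q_1 = 1*1 + 0 = 1.
  i=2: a_2=1, p_2 = 1*2 + 1 = 3, q_2 = 1*1 + 1 = 2.
  i=3: a_3=2, p_3 = 2*3 + 2 = 8, q_3 = 2*2 + 1 = 5.
  i=4: a_4=1, p_4 = 1*8 + 3 = 11, q_4 = 1*5 + 2 = 7.
  i=5: a_5=5, p_5 = 5*11 + 8 = 63, q_5 = 5*7 + 5 = 40.
q_5 = 40 > 15, so the last convergent with denominator <= 15 is p_4/q_4 = 11/7.
The closest fraction with denominator <= 15 is either p_4/q_4 or the intermediate fraction (k*p_4 + p_3)/(k*q_4 + q_3) with the largest k >= 1 whose denominator stays <= 15; these approach x as k grows, and every other convergent or intermediate fraction in range is farther away.
Largest k: floor((15 - q_3)/q_4) = floor((15 - 5)/7) = 1.
That gives (1*11 + 8)/(1*7 + 5) = 19/12.
Compare the errors: |x - 11/7| = |211*7 - 11*134|/(134*7) = 3/938, and |x - 19/12| = |211*12 - 19*134|/(134*12) = 14/1608.
Cross-multiplying, 3*1608 = 4824 < 13132 = 14*938, so 3/938 is smaller: the convergent 11/7 is closer to x than 19/12.

11/7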